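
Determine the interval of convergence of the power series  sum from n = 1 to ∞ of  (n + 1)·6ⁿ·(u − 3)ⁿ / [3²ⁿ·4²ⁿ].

(-21, 27)

The ratio of consecutive coefficients is [((n+1) + 1)/(n + 1)] · 6/(9·16) → 1/24.
Hence the series converges for |u − 3| < 1/(1/24) = 24, so the radius of convergence is 24.
At u = 27: the terms have absolute value of order n, which does not tend to 0, so the series diverges by the divergence test.
Check u = -21: the terms have absolute value of order n, which does not tend to 0, so the series diverges by the divergence test.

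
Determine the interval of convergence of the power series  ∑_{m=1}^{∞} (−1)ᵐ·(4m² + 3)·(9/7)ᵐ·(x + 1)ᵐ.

(-16/9, -2/9)

Apply the ratio test: |a_{m+1}| / |a_m| = [(4(m+1)² + 3)/(4m² + 3)] · 9/7, which tends to 9/7 as m → ∞.
Convergence for |x + 1| · 9/7 < 1, i.e. |x + 1| < 7/9. So R = 7/9.
At x = -2/9: the terms do not tend to 0, so the series diverges.
Check x = -16/9: the terms have absolute value of order m², which does not tend to 0, so the series diverges by the divergence test.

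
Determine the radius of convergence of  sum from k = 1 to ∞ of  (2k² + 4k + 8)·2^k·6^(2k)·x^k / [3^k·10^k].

R = 5/12

Apply the ratio test: |a_{k+1}| / |a_k| = [(2(k+1)² + 4(k+1) + 8)/(2k² + 4k + 8)] · 2·36/(3·10), which tends to 12/5 as k → ∞.
Hence the series converges for |x| < 1/(12/5) = 5/12, so the radius of convergence is 5/12.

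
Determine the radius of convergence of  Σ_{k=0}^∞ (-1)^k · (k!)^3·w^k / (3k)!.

Ratio test: |a_{k+1}/a_k| = (k+1)³/[(3k+1)·(3k+2)·(3k+3)] → 1/27 as k → ∞.
Convergence for |w| · 1/27 < 1, i.e. |w| < 27. So R = 27.

R = 27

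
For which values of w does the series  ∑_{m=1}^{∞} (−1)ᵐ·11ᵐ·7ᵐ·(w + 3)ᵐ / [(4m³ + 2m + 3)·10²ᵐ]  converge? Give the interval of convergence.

Ratio test: |a_{m+1}/a_m| = [(4m³ + 2m + 3)/(4(m+1)³ + 2(m+1) + 3)] · 11·7/100 → 77/100 as m → ∞.
Convergence for |w + 3| · 77/100 < 1, i.e. |w + 3| < 100/77. So R = 100/77.
Endpoint w = -131/77: the terms are on the order of 1/m³, so the series converges absolutely by comparison with the p-series (p = 3 > 1).
Endpoint w = -331/77: absolute convergence follows by limit comparison with Σ 1/m³.

[-331/77, -131/77]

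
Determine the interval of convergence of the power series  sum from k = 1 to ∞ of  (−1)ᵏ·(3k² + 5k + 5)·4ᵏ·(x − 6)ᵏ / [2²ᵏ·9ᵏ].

(-3, 15)

The ratio of consecutive coefficients is [(3(k+1)² + 5(k+1) + 5)/(3k² + 5k + 5)] · 4/(4·9) → 1/9.
Hence the series converges for |x − 6| < 1/(1/9) = 9, so the radius of convergence is 9.
When x = 15, the k-th term does not approach 0; divergence by the term test.
Check x = -3: the terms have absolute value of order k², which does not tend to 0, so the series diverges by the divergence test.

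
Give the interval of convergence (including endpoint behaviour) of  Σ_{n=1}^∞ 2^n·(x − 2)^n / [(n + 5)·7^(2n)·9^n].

Ratio test: |a_{n+1}/a_n| = [(n + 5)/((n+1) + 5)] · 2/(49·9) → 2/441 as n → ∞.
Convergence for |x − 2| · 2/441 < 1, i.e. |x − 2| < 441/2. So R = 441/2.
Check x = 445/2: the terms behave like c/n; limit comparison with the harmonic series gives divergence.
Check x = -437/2: convergence follows from the alternating series test (terms decrease monotonically to 0).

[-437/2, 445/2)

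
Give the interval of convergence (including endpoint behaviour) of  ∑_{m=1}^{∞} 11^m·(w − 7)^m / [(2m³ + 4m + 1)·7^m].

[70/11, 84/11]

The ratio of consecutive coefficients is [(2m³ + 4m + 1)/(2(m+1)³ + 4(m+1) + 1)] · 11/7 → 11/7.
Hence the series converges for |w − 7| < 1/(11/7) = 7/11, so the radius of convergence is 7/11.
Endpoint w = 84/11: absolute convergence follows by limit comparison with Σ 1/m³.
Endpoint w = 70/11: the terms are on the order of 1/m³, so the series converges absolutely by comparison with the p-series (p = 3 > 1).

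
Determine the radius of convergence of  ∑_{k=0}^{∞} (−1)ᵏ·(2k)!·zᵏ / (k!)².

Ratio test: |a_{k+1}/a_k| = (2k+1)·(2k+2)/(k+1)² → 4 as k → ∞.
Convergence for |z| · 4 < 1, i.e. |z| < 1/4. So R = 1/4.

R = 1/4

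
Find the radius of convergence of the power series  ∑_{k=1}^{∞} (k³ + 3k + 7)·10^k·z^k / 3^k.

R = 3/10

Ratio test: |a_{k+1}/a_k| = [((k+1)³ + 3(k+1) + 7)/(k³ + 3k + 7)] · 10/3 → 10/3 as k → ∞.
The series converges when 10/3 · |z| < 1, giving R = 3/10.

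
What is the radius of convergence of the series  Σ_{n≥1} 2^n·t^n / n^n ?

R = ∞

By the Cauchy root test, |a_n|^(1/n) = 2/n → 0.
The limit is 0 for every t, so R = ∞.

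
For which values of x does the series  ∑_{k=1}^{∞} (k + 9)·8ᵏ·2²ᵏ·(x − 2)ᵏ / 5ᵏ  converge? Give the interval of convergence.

(59/32, 69/32)

Ratio test: |a_{k+1}/a_k| = [((k+1) + 9)/(k + 9)] · 8·4/5 → 32/5 as k → ∞.
Hence the series converges for |x − 2| < 1/(32/5) = 5/32, so the radius of convergence is 5/32.
Check x = 69/32: the k-th term does not approach 0; divergence by the term test.
At x = 59/32: the k-th term does not approach 0; divergence by the term test.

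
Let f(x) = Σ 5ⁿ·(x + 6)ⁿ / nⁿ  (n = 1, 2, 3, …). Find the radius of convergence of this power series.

Applying the root test, |a_n|^(1/n) = 5/n → 0.
Since the n-th root of |a_n| tends to 0, the series converges for all real x; R = ∞.

R = ∞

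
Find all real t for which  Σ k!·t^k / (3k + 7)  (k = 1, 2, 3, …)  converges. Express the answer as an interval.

The ratio of consecutive coefficients is (k+1) · (3k + 7)/(3(k+1) + 7) → ∞.
The ratio grows without bound, so the series diverges whenever t ≠ 0; it converges only at t = 0. R = 0.

{0}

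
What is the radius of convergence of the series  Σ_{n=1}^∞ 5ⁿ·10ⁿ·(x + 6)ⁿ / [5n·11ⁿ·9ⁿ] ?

R = 99/50

The ratio of consecutive coefficients is [5n/5(n+1)] · 5·10/(11·9) → 50/99.
The series converges when 50/99 · |x + 6| < 1, giving R = 99/50.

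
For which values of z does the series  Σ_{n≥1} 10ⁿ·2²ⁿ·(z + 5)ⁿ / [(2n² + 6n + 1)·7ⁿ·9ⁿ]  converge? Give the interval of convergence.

[-263/40, -137/40]

By the ratio test, |a_{n+1}/a_n| = [(2n² + 6n + 1)/(2(n+1)² + 6(n+1) + 1)] · 10·4/(7·9) → 40/63.
Convergence for |z + 5| · 40/63 < 1, i.e. |z + 5| < 63/40. So R = 63/40.
Endpoint z = -137/40: the series is dominated by a constant times Σ 1/n², which converges (p = 2 > 1).
When z = -263/40, the terms are on the order of 1/n², so the series converges absolutely by comparison with the p-series (p = 2 > 1).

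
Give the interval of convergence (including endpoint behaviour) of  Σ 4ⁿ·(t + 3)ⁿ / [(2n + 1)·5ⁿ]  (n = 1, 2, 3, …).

Ratio test: |a_{n+1}/a_n| = [(2n + 1)/(2(n+1) + 1)] · 4/5 → 4/5 as n → ∞.
Convergence for |t + 3| · 4/5 < 1, i.e. |t + 3| < 5/4. So R = 5/4.
Endpoint t = -7/4: comparison with the harmonic series Σ 1/n shows the series diverges.
At t = -17/4: an alternating series whose terms decrease to 0 in absolute value, so it converges by the Leibniz criterion.

[-17/4, -7/4)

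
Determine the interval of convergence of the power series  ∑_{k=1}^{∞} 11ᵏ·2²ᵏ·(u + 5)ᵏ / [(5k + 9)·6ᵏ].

[-113/22, -107/22)

By the ratio test, |a_{k+1}/a_k| = [(5k + 9)/(5(k+1) + 9)] · 11·4/6 → 22/3.
Thus R = 1/(22/3) = 3/22.
At u = -107/22: the terms behave like c/k; limit comparison with the harmonic series gives divergence.
Check u = -113/22: the terms alternate in sign and decrease monotonically to 0 in absolute value (size ~ c/k), so the alternating series test gives convergence.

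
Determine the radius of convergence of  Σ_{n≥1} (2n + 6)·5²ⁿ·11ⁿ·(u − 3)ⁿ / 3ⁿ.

R = 3/275

By the ratio test, |a_{n+1}/a_n| = [(2(n+1) + 6)/(2n + 6)] · 25·11/3 → 275/3.
Hence the series converges for |u − 3| < 1/(275/3) = 3/275, so the radius of convergence is 3/275.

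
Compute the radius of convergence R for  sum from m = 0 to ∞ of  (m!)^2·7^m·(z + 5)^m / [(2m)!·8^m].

The ratio of consecutive coefficients is (m+1)²/[(2m+1)·(2m+2)] · 7/8 → 7/32.
Convergence for |z + 5| · 7/32 < 1, i.e. |z + 5| < 32/7. So R = 32/7.

R = 32/7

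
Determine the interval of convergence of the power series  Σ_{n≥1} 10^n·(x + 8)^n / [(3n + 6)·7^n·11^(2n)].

By the ratio test, |a_{n+1}/a_n| = [(3n + 6)/(3(n+1) + 6)] · 10/(7·121) → 10/847.
The series converges when 10/847 · |x + 8| < 1, giving R = 847/10.
Check x = 767/10: the terms behave like c/n; limit comparison with the harmonic series gives divergence.
Endpoint x = -927/10: the terms alternate in sign and decrease monotonically to 0 in absolute value (size ~ c/n), so the alternating series test gives convergence.

[-927/10, 767/10)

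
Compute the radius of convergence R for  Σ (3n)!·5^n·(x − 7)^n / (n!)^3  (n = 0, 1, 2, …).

Apply the ratio test: |a_{n+1}| / |a_n| = (3n+1)·(3n+2)·(3n+3)/(n+1)³ · 5, which tends to 135 as n → ∞.
Thus R = 1/(135) = 1/135.

R = 1/135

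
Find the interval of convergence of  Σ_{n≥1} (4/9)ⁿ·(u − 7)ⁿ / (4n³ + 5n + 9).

The ratio of consecutive coefficients is [(4n³ + 5n + 9)/(4(n+1)³ + 5(n+1) + 9)] · 4/9 → 4/9.
Thus R = 1/(4/9) = 9/4.
Check u = 37/4: the series is dominated by a constant times Σ 1/n³, which converges (p = 3 > 1).
Endpoint u = 19/4: absolute convergence follows by limit comparison with Σ 1/n³.

[19/4, 37/4]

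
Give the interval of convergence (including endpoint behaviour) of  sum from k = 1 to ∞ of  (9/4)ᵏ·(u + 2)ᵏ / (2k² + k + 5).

Apply the ratio test: |a_{k+1}| / |a_k| = [(2k² + k + 5)/(2(k+1)² + (k+1) + 5)] · 9/4, which tends to 9/4 as k → ∞.
Convergence for |u + 2| · 9/4 < 1, i.e. |u + 2| < 4/9. So R = 4/9.
When u = -14/9, absolute convergence follows by limit comparison with Σ 1/k².
Endpoint u = -22/9: absolute convergence follows by limit comparison with Σ 1/k².

[-22/9, -14/9]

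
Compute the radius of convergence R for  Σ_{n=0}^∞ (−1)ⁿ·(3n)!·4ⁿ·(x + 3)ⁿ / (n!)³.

The ratio of consecutive coefficients is (3n+1)·(3n+2)·(3n+3)/(n+1)³ · 4 → 108.
Hence the series converges for |x + 3| < 1/(108) = 1/108, so the radius of convergence is 1/108.

R = 1/108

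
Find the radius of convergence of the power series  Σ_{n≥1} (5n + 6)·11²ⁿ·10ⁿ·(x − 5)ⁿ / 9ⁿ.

By the ratio test, |a_{n+1}/a_n| = [(5(n+1) + 6)/(5n + 6)] · 121·10/9 → 1210/9.
Thus R = 1/(1210/9) = 9/1210.

R = 9/1210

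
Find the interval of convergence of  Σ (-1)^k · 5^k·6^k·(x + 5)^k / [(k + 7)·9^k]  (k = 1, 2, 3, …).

Apply the ratio test: |a_{k+1}| / |a_k| = [(k + 7)/((k+1) + 7)] · 5·6/9, which tends to 10/3 as k → ∞.
Hence the series converges for |x + 5| < 1/(10/3) = 3/10, so the radius of convergence is 3/10.
Endpoint x = -47/10: the terms alternate in sign and decrease monotonically to 0 in absolute value (size ~ c/k), so the alternating series test gives convergence.
At x = -53/10: comparison with the harmonic series Σ 1/k shows the series diverges.

(-53/10, -47/10]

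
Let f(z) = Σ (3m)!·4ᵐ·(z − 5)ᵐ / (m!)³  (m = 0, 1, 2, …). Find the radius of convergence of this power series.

Apply the ratio test: |a_{m+1}| / |a_m| = (3m+1)·(3m+2)·(3m+3)/(m+1)³ · 4, which tends to 108 as m → ∞.
Hence the series converges for |z − 5| < 1/(108) = 1/108, so the radius of convergence is 1/108.

R = 1/108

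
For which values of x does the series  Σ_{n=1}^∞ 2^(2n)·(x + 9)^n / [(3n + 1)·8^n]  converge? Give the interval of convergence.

Apply the ratio test: |a_{n+1}| / |a_n| = [(3n + 1)/(3(n+1) + 1)] · 4/8, which tends to 1/2 as n → ∞.
Thus R = 1/(1/2) = 2.
Check x = -7: the terms are asymptotic to a nonzero constant times 1/n, so the series diverges by limit comparison with Σ 1/n.
When x = -11, convergence follows from the alternating series test (terms decrease monotonically to 0).

[-11, -7)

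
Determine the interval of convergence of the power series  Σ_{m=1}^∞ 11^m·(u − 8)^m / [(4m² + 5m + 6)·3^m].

Apply the ratio test: |a_{m+1}| / |a_m| = [(4m² + 5m + 6)/(4(m+1)² + 5(m+1) + 6)] · 11/3, which tends to 11/3 as m → ∞.
Hence the series converges for |u − 8| < 1/(11/3) = 3/11, so the radius of convergence is 3/11.
Check u = 91/11: the series is dominated by a constant times Σ 1/m², which converges (p = 2 > 1).
Endpoint u = 85/11: the terms are on the order of 1/m², so the series converges absolutely by comparison with the p-series (p = 2 > 1).

[85/11, 91/11]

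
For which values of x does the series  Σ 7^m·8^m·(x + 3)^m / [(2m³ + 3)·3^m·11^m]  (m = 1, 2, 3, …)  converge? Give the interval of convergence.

Ratio test: |a_{m+1}/a_m| = [(2m³ + 3)/(2(m+1)³ + 3)] · 7·8/(3·11) → 56/33 as m → ∞.
Thus R = 1/(56/33) = 33/56.
Check x = -135/56: the series is dominated by a constant times Σ 1/m³, which converges (p = 3 > 1).
At x = -201/56: the terms are on the order of 1/m³, so the series converges absolutely by comparison with the p-series (p = 3 > 1).

[-201/56, -135/56]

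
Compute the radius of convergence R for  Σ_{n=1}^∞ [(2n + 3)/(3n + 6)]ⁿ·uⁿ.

R = 3/2

Root test: |a_n|^(1/n) = (2n + 3)/(3n + 6) → 2/3.
Hence the series converges for |u| < 1/(2/3) = 3/2, so the radius of convergence is 3/2.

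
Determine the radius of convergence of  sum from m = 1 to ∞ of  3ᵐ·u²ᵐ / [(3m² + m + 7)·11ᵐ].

R = √33/3

Apply the ratio test: |a_{m+1}| / |a_m| = [(3m² + m + 7)/(3(m+1)² + (m+1) + 7)] · 3/11, which tends to 3/11 as m → ∞.
Writing y = u², the series in y has radius 11/3, so |u| < √(11/3) and R = √33/3.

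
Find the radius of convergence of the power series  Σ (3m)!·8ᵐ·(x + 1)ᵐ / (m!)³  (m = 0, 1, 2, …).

By the ratio test, |a_{m+1}/a_m| = (3m+1)·(3m+2)·(3m+3)/(m+1)³ · 8 → 216.
Thus R = 1/(216) = 1/216.

R = 1/216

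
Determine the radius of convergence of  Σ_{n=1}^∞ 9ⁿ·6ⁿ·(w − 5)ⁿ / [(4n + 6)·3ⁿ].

Apply the ratio test: |a_{n+1}| / |a_n| = [(4n + 6)/(4(n+1) + 6)] · 9·6/3, which tends to 18 as n → ∞.
Convergence for |w − 5| · 18 < 1, i.e. |w − 5| < 1/18. So R = 1/18.

R = 1/18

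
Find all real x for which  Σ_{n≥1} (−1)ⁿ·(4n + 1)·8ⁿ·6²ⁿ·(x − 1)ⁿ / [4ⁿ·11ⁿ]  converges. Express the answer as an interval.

(61/72, 83/72)

Apply the ratio test: |a_{n+1}| / |a_n| = [(4(n+1) + 1)/(4n + 1)] · 8·36/(4·11), which tends to 72/11 as n → ∞.
Hence the series converges for |x − 1| < 1/(72/11) = 11/72, so the radius of convergence is 11/72.
Endpoint x = 83/72: the n-th term does not approach 0; divergence by the term test.
When x = 61/72, the n-th term does not approach 0; divergence by the term test.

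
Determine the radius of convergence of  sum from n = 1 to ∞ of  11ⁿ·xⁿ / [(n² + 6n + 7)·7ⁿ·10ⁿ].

Apply the ratio test: |a_{n+1}| / |a_n| = [(n² + 6n + 7)/((n+1)² + 6(n+1) + 7)] · 11/(7·10), which tends to 11/70 as n → ∞.
Thus R = 1/(11/70) = 70/11.

R = 70/11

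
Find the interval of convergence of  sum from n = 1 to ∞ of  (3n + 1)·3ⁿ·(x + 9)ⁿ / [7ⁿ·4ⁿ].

Apply the ratio test: |a_{n+1}| / |a_n| = [(3(n+1) + 1)/(3n + 1)] · 3/(7·4), which tends to 3/28 as n → ∞.
Convergence for |x + 9| · 3/28 < 1, i.e. |x + 9| < 28/3. So R = 28/3.
At x = 1/3: the n-th term does not approach 0; divergence by the term test.
Endpoint x = -55/3: the terms have absolute value of order n, which does not tend to 0, so the series diverges by the divergence test.

(-55/3, 1/3)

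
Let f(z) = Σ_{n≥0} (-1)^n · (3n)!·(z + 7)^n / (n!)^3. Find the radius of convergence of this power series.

R = 1/27

Apply the ratio test: |a_{n+1}| / |a_n| = (3n+1)·(3n+2)·(3n+3)/(n+1)³, which tends to 27 as n → ∞.
Convergence for |z + 7| · 27 < 1, i.e. |z + 7| < 1/27. So R = 1/27.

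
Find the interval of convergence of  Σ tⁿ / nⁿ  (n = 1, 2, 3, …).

(−∞, ∞)

Applying the root test, |a_n|^(1/n) = 1/n → 0.
The limit is 0 for every t, so R = ∞.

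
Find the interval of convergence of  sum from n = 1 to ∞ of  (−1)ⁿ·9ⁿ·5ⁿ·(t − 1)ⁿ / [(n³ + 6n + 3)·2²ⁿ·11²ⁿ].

[-439/45, 529/45]

The ratio of consecutive coefficients is [(n³ + 6n + 3)/((n+1)³ + 6(n+1) + 3)] · 9·5/(4·121) → 45/484.
Thus R = 1/(45/484) = 484/45.
When t = 529/45, the terms are on the order of 1/n³, so the series converges absolutely by comparison with the p-series (p = 3 > 1).
Check t = -439/45: the series is dominated by a constant times Σ 1/n³, which converges (p = 3 > 1).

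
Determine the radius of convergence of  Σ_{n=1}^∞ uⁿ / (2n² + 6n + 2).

The ratio of consecutive coefficients is (2n² + 6n + 2)/(2(n+1)² + 6(n+1) + 2) → 1.
Convergence for |u| < 1, so R = 1.

R = 1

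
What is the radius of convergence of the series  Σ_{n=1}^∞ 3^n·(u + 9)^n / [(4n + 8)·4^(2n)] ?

R = 16/3

Ratio test: |a_{n+1}/a_n| = [(4n + 8)/(4(n+1) + 8)] · 3/16 → 3/16 as n → ∞.
Hence the series converges for |u + 9| < 1/(3/16) = 16/3, so the radius of convergence is 16/3.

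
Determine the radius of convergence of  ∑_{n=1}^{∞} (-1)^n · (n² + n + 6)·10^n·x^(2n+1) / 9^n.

By the ratio test, |a_{n+1}/a_n| = [((n+1)² + (n+1) + 6)/(n² + n + 6)] · 10/9 → 10/9.
Since the exponent of x increases by 2 each term, convergence requires |x|² < 9/10, hence R = 3√10/10.

R = 3√10/10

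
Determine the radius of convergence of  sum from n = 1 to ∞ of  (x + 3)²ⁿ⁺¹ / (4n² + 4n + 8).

By the ratio test, |a_{n+1}/a_n| = (4n² + 4n + 8)/(4(n+1)² + 4(n+1) + 8) → 1.
Writing y = (x + 3)², the series in y has radius 1, so |x + 3| < √(1) = 1 and R = 1.

R = 1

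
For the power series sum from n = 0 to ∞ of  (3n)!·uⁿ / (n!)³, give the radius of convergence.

By the ratio test, |a_{n+1}/a_n| = (3n+1)·(3n+2)·(3n+3)/(n+1)³ → 27.
Hence the series converges for |u| < 1/(27) = 1/27, so the radius of convergence is 1/27.

R = 1/27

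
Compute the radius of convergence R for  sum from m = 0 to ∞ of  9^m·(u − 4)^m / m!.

R = ∞

Ratio test: |a_{m+1}/a_m| = 9 · 1/(m+1) → 0 as m → ∞.
The ratio tends to 0 regardless of u, hence R = ∞.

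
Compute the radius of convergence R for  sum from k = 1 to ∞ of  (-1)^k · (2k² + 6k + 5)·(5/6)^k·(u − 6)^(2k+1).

The ratio of consecutive coefficients is [(2(k+1)² + 6(k+1) + 5)/(2k² + 6k + 5)] · 5/6 → 5/6.
Successive powers of (u − 6) differ by 2, so the series converges when |u − 6|² · 5/6 < 1, i.e. |u − 6| < √(6/5). So R = √30/5.

R = √30/5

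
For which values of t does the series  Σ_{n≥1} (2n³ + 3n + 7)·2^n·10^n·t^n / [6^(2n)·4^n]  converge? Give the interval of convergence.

The ratio of consecutive coefficients is [(2(n+1)³ + 3(n+1) + 7)/(2n³ + 3n + 7)] · 2·10/(36·4) → 5/36.
The series converges when 5/36 · |t| < 1, giving R = 36/5.
At t = 36/5: the terms do not tend to 0, so the series diverges.
Check t = -36/5: the terms do not tend to 0, so the series diverges.

(-36/5, 36/5)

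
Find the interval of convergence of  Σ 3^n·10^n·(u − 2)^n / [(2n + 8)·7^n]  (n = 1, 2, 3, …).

Apply the ratio test: |a_{n+1}| / |a_n| = [(2n + 8)/(2(n+1) + 8)] · 3·10/7, which tends to 30/7 as n → ∞.
The series converges when 30/7 · |u − 2| < 1, giving R = 7/30.
Endpoint u = 67/30: the terms are asymptotic to a nonzero constant times 1/n, so the series diverges by limit comparison with Σ 1/n.
When u = 53/30, the terms alternate in sign and decrease monotonically to 0 in absolute value (size ~ c/n), so the alternating series test gives convergence.

[53/30, 67/30)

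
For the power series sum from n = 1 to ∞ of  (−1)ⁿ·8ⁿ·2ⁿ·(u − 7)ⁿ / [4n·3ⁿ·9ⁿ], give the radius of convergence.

The ratio of consecutive coefficients is [4n/4(n+1)] · 8·2/(3·9) → 16/27.
The series converges when 16/27 · |u − 7| < 1, giving R = 27/16.

R = 27/16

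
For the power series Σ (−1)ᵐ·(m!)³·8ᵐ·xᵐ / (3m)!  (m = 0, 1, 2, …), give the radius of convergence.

Ratio test: |a_{m+1}/a_m| = (m+1)³/[(3m+1)·(3m+2)·(3m+3)] · 8 → 8/27 as m → ∞.
Convergence for |x| · 8/27 < 1, i.e. |x| < 27/8. So R = 27/8.

R = 27/8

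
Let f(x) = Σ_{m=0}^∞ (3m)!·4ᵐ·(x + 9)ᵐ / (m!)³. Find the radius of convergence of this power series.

R = 1/108

By the ratio test, |a_{m+1}/a_m| = (3m+1)·(3m+2)·(3m+3)/(m+1)³ · 4 → 108.
Convergence for |x + 9| · 108 < 1, i.e. |x + 9| < 1/108. So R = 1/108.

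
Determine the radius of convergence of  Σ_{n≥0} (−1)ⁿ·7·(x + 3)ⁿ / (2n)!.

By the ratio test, |a_{n+1}/a_n| = 7/7 · 1/[(2n+1)·(2n+2)] → 0.
The ratio tends to 0 regardless of x, hence R = ∞.

R = ∞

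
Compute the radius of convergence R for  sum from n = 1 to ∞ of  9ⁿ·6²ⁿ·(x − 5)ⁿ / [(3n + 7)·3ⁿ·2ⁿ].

R = 1/54

By the ratio test, |a_{n+1}/a_n| = [(3n + 7)/(3(n+1) + 7)] · 9·36/(3·2) → 54.
The series converges when 54 · |x − 5| < 1, giving R = 1/54.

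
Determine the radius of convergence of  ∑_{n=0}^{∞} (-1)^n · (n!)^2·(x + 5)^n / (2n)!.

Ratio test: |a_{n+1}/a_n| = (n+1)²/[(2n+1)·(2n+2)] → 1/4 as n → ∞.
Convergence for |x + 5| · 1/4 < 1, i.e. |x + 5| < 4. So R = 4.

R = 4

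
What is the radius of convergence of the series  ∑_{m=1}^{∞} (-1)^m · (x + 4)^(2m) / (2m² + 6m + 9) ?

R = 1

Apply the ratio test: |a_{m+1}| / |a_m| = (2m² + 6m + 9)/(2(m+1)² + 6(m+1) + 9), which tends to 1 as m → ∞.
Successive powers of (x + 4) differ by 2, so the series converges when |x + 4|² · 1 < 1, i.e. |x + 4| < √(1) = 1. So R = 1.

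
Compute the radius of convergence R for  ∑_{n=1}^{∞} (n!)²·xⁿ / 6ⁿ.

R = 0

Ratio test: |a_{n+1}/a_n| = (n+1)² · 1/6 → ∞ as n → ∞.
Since the ratio → ∞, the series diverges for every x ≠ 0, and R = 0.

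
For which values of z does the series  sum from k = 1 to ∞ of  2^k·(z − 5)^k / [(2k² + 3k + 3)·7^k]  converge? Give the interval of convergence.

Apply the ratio test: |a_{k+1}| / |a_k| = [(2k² + 3k + 3)/(2(k+1)² + 3(k+1) + 3)] · 2/7, which tends to 2/7 as k → ∞.
Convergence for |z − 5| · 2/7 < 1, i.e. |z − 5| < 7/2. So R = 7/2.
At z = 17/2: absolute convergence follows by limit comparison with Σ 1/k².
At z = 3/2: the series is dominated by a constant times Σ 1/k², which converges (p = 2 > 1).

[3/2, 17/2]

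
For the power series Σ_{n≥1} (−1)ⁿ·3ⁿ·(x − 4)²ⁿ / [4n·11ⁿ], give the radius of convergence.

R = √33/3

Ratio test: |a_{n+1}/a_n| = [4n/4(n+1)] · 3/11 → 3/11 as n → ∞.
Writing y = (x − 4)², the series in y has radius 11/3, so |x − 4| < √(11/3) and R = √33/3.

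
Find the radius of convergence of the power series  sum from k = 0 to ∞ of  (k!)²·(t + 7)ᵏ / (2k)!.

R = 4

Apply the ratio test: |a_{k+1}| / |a_k| = (k+1)²/[(2k+1)·(2k+2)], which tends to 1/4 as k → ∞.
Convergence for |t + 7| · 1/4 < 1, i.e. |t + 7| < 4. So R = 4.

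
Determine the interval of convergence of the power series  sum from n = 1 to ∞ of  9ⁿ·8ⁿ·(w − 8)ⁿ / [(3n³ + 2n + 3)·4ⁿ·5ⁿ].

[139/18, 149/18]

The ratio of consecutive coefficients is [(3n³ + 2n + 3)/(3(n+1)³ + 2(n+1) + 3)] · 9·8/(4·5) → 18/5.
Convergence for |w − 8| · 18/5 < 1, i.e. |w − 8| < 5/18. So R = 5/18.
Endpoint w = 149/18: absolute convergence follows by limit comparison with Σ 1/n³.
Endpoint w = 139/18: the terms are on the order of 1/n³, so the series converges absolutely by comparison with the p-series (p = 3 > 1).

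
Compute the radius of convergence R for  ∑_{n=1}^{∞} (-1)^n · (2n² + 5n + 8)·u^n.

R = 1

By the ratio test, |a_{n+1}/a_n| = (2(n+1)² + 5(n+1) + 8)/(2n² + 5n + 8) → 1.
Hence R = 1.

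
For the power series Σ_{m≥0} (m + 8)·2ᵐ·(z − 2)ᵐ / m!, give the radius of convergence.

By the ratio test, |a_{m+1}/a_m| = ((m+1) + 8)/(m + 8) · 2 · 1/(m+1) → 0.
The ratio tends to 0 regardless of z, hence R = ∞.

R = ∞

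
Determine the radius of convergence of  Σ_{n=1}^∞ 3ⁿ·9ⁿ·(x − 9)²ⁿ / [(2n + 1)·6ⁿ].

R = √2/3

By the ratio test, |a_{n+1}/a_n| = [(2n + 1)/(2(n+1) + 1)] · 3·9/6 → 9/2.
Successive powers of (x − 9) differ by 2, so the series converges when |x − 9|² · 9/2 < 1, i.e. |x − 9| < √(2/9). So R = √2/3.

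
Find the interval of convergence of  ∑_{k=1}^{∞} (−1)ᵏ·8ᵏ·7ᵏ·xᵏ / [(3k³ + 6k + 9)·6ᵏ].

[-3/28, 3/28]

Ratio test: |a_{k+1}/a_k| = [(3k³ + 6k + 9)/(3(k+1)³ + 6(k+1) + 9)] · 8·7/6 → 28/3 as k → ∞.
Hence the series converges for |x| < 1/(28/3) = 3/28, so the radius of convergence is 3/28.
When x = 3/28, absolute convergence follows by limit comparison with Σ 1/k³.
At x = -3/28: the terms are on the order of 1/k³, so the series converges absolutely by comparison with the p-series (p = 3 > 1).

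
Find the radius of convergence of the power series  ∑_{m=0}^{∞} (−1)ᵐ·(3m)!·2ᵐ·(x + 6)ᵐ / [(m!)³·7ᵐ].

By the ratio test, |a_{m+1}/a_m| = (3m+1)·(3m+2)·(3m+3)/(m+1)³ · 2/7 → 54/7.
Convergence for |x + 6| · 54/7 < 1, i.e. |x + 6| < 7/54. So R = 7/54.

R = 7/54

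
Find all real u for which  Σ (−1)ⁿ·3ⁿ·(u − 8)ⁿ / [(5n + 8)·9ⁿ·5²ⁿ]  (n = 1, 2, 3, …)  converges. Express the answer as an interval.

(-67, 83]

Ratio test: |a_{n+1}/a_n| = [(5n + 8)/(5(n+1) + 8)] · 3/(9·25) → 1/75 as n → ∞.
Hence the series converges for |u − 8| < 1/(1/75) = 75, so the radius of convergence is 75.
Endpoint u = 83: convergence follows from the alternating series test (terms decrease monotonically to 0).
At u = -67: comparison with the harmonic series Σ 1/n shows the series diverges.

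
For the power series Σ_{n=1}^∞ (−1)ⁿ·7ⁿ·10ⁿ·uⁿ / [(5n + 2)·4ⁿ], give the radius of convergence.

R = 2/35

The ratio of consecutive coefficients is [(5n + 2)/(5(n+1) + 2)] · 7·10/4 → 35/2.
Thus R = 1/(35/2) = 2/35.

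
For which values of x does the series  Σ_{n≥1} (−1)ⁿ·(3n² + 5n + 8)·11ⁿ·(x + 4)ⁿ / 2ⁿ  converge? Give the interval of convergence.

By the ratio test, |a_{n+1}/a_n| = [(3(n+1)² + 5(n+1) + 8)/(3n² + 5n + 8)] · 11/2 → 11/2.
Convergence for |x + 4| · 11/2 < 1, i.e. |x + 4| < 2/11. So R = 2/11.
Check x = -42/11: the terms do not tend to 0, so the series diverges.
Check x = -46/11: the terms do not tend to 0, so the series diverges.

(-46/11, -42/11)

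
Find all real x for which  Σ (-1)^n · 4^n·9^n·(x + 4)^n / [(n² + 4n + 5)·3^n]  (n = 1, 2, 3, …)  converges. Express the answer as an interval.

[-49/12, -47/12]

The ratio of consecutive coefficients is [(n² + 4n + 5)/((n+1)² + 4(n+1) + 5)] · 4·9/3 → 12.
The series converges when 12 · |x + 4| < 1, giving R = 1/12.
Endpoint x = -47/12: the terms are on the order of 1/n², so the series converges absolutely by comparison with the p-series (p = 2 > 1).
Check x = -49/12: the series is dominated by a constant times Σ 1/n², which converges (p = 2 > 1).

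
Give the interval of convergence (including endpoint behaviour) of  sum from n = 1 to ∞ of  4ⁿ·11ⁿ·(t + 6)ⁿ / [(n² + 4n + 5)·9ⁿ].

The ratio of consecutive coefficients is [(n² + 4n + 5)/((n+1)² + 4(n+1) + 5)] · 4·11/9 → 44/9.
The series converges when 44/9 · |t + 6| < 1, giving R = 9/44.
Check t = -255/44: the terms are on the order of 1/n², so the series converges absolutely by comparison with the p-series (p = 2 > 1).
When t = -273/44, absolute convergence follows by limit comparison with Σ 1/n².

[-273/44, -255/44]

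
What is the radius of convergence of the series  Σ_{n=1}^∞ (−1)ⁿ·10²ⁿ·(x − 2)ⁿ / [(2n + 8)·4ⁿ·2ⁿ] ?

Ratio test: |a_{n+1}/a_n| = [(2n + 8)/(2(n+1) + 8)] · 100/(4·2) → 25/2 as n → ∞.
Thus R = 1/(25/2) = 2/25.

R = 2/25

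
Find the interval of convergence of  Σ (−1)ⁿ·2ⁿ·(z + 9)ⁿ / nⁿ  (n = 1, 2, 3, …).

(−∞, ∞)

Root test: |a_n|^(1/n) = 2/n → 0.
Since the n-th root of |a_n| tends to 0, the series converges for all real z; R = ∞.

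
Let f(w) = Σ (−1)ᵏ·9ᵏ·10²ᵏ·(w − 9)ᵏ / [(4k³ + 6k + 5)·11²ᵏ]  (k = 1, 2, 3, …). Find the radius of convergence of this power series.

R = 121/900

Ratio test: |a_{k+1}/a_k| = [(4k³ + 6k + 5)/(4(k+1)³ + 6(k+1) + 5)] · 9·100/121 → 900/121 as k → ∞.
The series converges when 900/121 · |w − 9| < 1, giving R = 121/900.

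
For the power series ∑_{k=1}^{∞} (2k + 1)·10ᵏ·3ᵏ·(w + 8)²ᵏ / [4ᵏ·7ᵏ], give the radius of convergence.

Apply the ratio test: |a_{k+1}| / |a_k| = [(2(k+1) + 1)/(2k + 1)] · 10·3/(4·7), which tends to 15/14 as k → ∞.
Since the exponent of (w + 8) increases by 2 each term, convergence requires |w + 8|² < 14/15, hence R = √210/15.

R = √210/15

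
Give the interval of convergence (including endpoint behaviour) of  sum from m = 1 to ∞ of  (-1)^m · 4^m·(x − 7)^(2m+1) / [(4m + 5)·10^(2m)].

Ratio test: |a_{m+1}/a_m| = [(4m + 5)/(4(m+1) + 5)] · 4/100 → 1/25 as m → ∞.
Since the exponent of (x − 7) increases by 2 each term, convergence requires |x − 7|² < 25, hence R = 5.
At x = 12: the terms alternate in sign and decrease monotonically to 0 in absolute value (size ~ c/m), so the alternating series test gives convergence.
At x = 2: convergence follows from the alternating series test (terms decrease monotonically to 0).

[2, 12]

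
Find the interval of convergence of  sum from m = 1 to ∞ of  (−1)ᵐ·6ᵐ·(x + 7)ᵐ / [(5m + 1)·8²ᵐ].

(-53/3, 11/3]

By the ratio test, |a_{m+1}/a_m| = [(5m + 1)/(5(m+1) + 1)] · 6/64 → 3/32.
Hence the series converges for |x + 7| < 1/(3/32) = 32/3, so the radius of convergence is 32/3.
Endpoint x = 11/3: an alternating series whose terms decrease to 0 in absolute value, so it converges by the Leibniz criterion.
At x = -53/3: the terms behave like c/m; limit comparison with the harmonic series gives divergence.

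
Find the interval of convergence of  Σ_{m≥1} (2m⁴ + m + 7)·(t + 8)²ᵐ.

The ratio of consecutive coefficients is (2(m+1)⁴ + (m+1) + 7)/(2m⁴ + m + 7) → 1.
Successive powers of (t + 8) differ by 2, so the series converges when |t + 8|² · 1 < 1, i.e. |t + 8| < √(1) = 1. So R = 1.
When t = -7, the m-th term does not approach 0; divergence by the term test.
At t = -9: the m-th term does not approach 0; divergence by the term test.

(-9, -7)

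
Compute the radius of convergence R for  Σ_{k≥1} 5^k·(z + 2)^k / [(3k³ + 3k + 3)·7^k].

By the ratio test, |a_{k+1}/a_k| = [(3k³ + 3k + 3)/(3(k+1)³ + 3(k+1) + 3)] · 5/7 → 5/7.
Convergence for |z + 2| · 5/7 < 1, i.e. |z + 2| < 7/5. So R = 7/5.

R = 7/5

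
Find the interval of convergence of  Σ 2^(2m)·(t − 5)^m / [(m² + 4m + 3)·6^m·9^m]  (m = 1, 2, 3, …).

Apply the ratio test: |a_{m+1}| / |a_m| = [(m² + 4m + 3)/((m+1)² + 4(m+1) + 3)] · 4/(6·9), which tends to 2/27 as m → ∞.
Convergence for |t − 5| · 2/27 < 1, i.e. |t − 5| < 27/2. So R = 27/2.
Endpoint t = 37/2: absolute convergence follows by limit comparison with Σ 1/m².
At t = -17/2: the terms are on the order of 1/m², so the series converges absolutely by comparison with the p-series (p = 2 > 1).

[-17/2, 37/2]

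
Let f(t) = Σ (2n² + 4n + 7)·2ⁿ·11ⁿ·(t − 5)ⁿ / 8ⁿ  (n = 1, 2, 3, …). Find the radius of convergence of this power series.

R = 4/11

Apply the ratio test: |a_{n+1}| / |a_n| = [(2(n+1)² + 4(n+1) + 7)/(2n² + 4n + 7)] · 2·11/8, which tends to 11/4 as n → ∞.
The series converges when 11/4 · |t − 5| < 1, giving R = 4/11.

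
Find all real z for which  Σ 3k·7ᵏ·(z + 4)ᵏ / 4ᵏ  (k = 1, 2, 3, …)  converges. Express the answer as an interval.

Ratio test: |a_{k+1}/a_k| = [3(k+1)/3k] · 7/4 → 7/4 as k → ∞.
The series converges when 7/4 · |z + 4| < 1, giving R = 4/7.
Endpoint z = -24/7: the k-th term does not approach 0; divergence by the term test.
Check z = -32/7: the terms do not tend to 0, so the series diverges.

(-32/7, -24/7)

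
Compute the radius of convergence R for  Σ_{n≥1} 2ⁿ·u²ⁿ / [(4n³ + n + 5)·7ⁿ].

The ratio of consecutive coefficients is [(4n³ + n + 5)/(4(n+1)³ + (n+1) + 5)] · 2/7 → 2/7.
Writing y = u², the series in y has radius 7/2, so |u| < √(7/2) and R = √14/2.

R = √14/2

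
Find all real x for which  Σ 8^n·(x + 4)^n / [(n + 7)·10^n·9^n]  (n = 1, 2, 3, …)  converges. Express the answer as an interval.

[-61/4, 29/4)

The ratio of consecutive coefficients is [(n + 7)/((n+1) + 7)] · 8/(10·9) → 4/45.
Hence the series converges for |x + 4| < 1/(4/45) = 45/4, so the radius of convergence is 45/4.
When x = 29/4, the terms behave like c/n; limit comparison with the harmonic series gives divergence.
Check x = -61/4: convergence follows from the alternating series test (terms decrease monotonically to 0).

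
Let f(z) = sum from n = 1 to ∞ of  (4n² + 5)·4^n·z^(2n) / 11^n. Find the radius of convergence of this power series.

The ratio of consecutive coefficients is [(4(n+1)² + 5)/(4n² + 5)] · 4/11 → 4/11.
Since the exponent of z increases by 2 each term, convergence requires |z|² < 11/4, hence R = √11/2.

R = √11/2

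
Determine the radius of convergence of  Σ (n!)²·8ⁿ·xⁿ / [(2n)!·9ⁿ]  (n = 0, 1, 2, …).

Apply the ratio test: |a_{n+1}| / |a_n| = (n+1)²/[(2n+1)·(2n+2)] · 8/9, which tends to 2/9 as n → ∞.
Thus R = 1/(2/9) = 9/2.

R = 9/2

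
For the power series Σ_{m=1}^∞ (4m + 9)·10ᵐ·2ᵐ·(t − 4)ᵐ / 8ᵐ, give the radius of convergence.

Ratio test: |a_{m+1}/a_m| = [(4(m+1) + 9)/(4m + 9)] · 10·2/8 → 5/2 as m → ∞.
The series converges when 5/2 · |t − 4| < 1, giving R = 2/5.

R = 2/5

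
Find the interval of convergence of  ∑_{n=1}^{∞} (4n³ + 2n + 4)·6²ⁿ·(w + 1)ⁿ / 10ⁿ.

(-23/18, -13/18)

The ratio of consecutive coefficients is [(4(n+1)³ + 2(n+1) + 4)/(4n³ + 2n + 4)] · 36/10 → 18/5.
Thus R = 1/(18/5) = 5/18.
Endpoint w = -13/18: the terms do not tend to 0, so the series diverges.
When w = -23/18, the n-th term does not approach 0; divergence by the term test.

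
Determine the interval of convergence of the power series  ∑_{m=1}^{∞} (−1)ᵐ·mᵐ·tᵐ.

{0}

Root test: |a_m|^(1/m) = m → ∞.
Since the m-th root of |a_m| is unbounded, the series converges only at t = 0; R = 0.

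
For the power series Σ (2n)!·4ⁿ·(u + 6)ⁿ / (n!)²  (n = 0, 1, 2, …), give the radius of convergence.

The ratio of consecutive coefficients is (2n+1)·(2n+2)/(n+1)² · 4 → 16.
Thus R = 1/(16) = 1/16.

R = 1/16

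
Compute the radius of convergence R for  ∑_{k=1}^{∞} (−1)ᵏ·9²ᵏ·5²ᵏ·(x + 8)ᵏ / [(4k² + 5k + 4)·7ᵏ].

Apply the ratio test: |a_{k+1}| / |a_k| = [(4k² + 5k + 4)/(4(k+1)² + 5(k+1) + 4)] · 81·25/7, which tends to 2025/7 as k → ∞.
Convergence for |x + 8| · 2025/7 < 1, i.e. |x + 8| < 7/2025. So R = 7/2025.

R = 7/2025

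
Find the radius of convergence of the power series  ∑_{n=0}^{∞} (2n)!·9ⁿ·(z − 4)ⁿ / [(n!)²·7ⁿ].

Apply the ratio test: |a_{n+1}| / |a_n| = (2n+1)·(2n+2)/(n+1)² · 9/7, which tends to 36/7 as n → ∞.
The series converges when 36/7 · |z − 4| < 1, giving R = 7/36.

R = 7/36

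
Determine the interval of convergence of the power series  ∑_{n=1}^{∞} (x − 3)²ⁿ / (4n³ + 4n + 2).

[2, 4]

The ratio of consecutive coefficients is (4n³ + 4n + 2)/(4(n+1)³ + 4(n+1) + 2) → 1.
Since the exponent of (x − 3) increases by 2 each term, convergence requires |x − 3|² < 1, hence R = 1.
At x = 4: the series is dominated by a constant times Σ 1/n³, which converges (p = 3 > 1).
When x = 2, the series is dominated by a constant times Σ 1/n³, which converges (p = 3 > 1).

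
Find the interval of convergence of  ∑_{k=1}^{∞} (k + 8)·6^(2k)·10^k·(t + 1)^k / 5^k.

(-73/72, -71/72)

The ratio of consecutive coefficients is [((k+1) + 8)/(k + 8)] · 36·10/5 → 72.
Convergence for |t + 1| · 72 < 1, i.e. |t + 1| < 1/72. So R = 1/72.
When t = -71/72, the terms do not tend to 0, so the series diverges.
When t = -73/72, the k-th term does not approach 0; divergence by the term test.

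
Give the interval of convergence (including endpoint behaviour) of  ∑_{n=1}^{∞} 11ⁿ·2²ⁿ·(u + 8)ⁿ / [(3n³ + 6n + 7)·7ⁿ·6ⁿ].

[-197/22, -155/22]

By the ratio test, |a_{n+1}/a_n| = [(3n³ + 6n + 7)/(3(n+1)³ + 6(n+1) + 7)] · 11·4/(7·6) → 22/21.
Convergence for |u + 8| · 22/21 < 1, i.e. |u + 8| < 21/22. So R = 21/22.
Endpoint u = -155/22: the series is dominated by a constant times Σ 1/n³, which converges (p = 3 > 1).
Check u = -197/22: the terms are on the order of 1/n³, so the series converges absolutely by comparison with the p-series (p = 3 > 1).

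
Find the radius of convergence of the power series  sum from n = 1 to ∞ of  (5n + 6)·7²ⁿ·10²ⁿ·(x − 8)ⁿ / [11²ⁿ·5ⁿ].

R = 121/980

Apply the ratio test: |a_{n+1}| / |a_n| = [(5(n+1) + 6)/(5n + 6)] · 49·100/(121·5), which tends to 980/121 as n → ∞.
The series converges when 980/121 · |x − 8| < 1, giving R = 121/980.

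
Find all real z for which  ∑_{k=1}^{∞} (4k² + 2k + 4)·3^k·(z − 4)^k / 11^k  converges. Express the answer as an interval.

Ratio test: |a_{k+1}/a_k| = [(4(k+1)² + 2(k+1) + 4)/(4k² + 2k + 4)] · 3/11 → 3/11 as k → ∞.
Hence the series converges for |z − 4| < 1/(3/11) = 11/3, so the radius of convergence is 11/3.
Check z = 23/3: the k-th term does not approach 0; divergence by the term test.
Check z = 1/3: the k-th term does not approach 0; divergence by the term test.

(1/3, 23/3)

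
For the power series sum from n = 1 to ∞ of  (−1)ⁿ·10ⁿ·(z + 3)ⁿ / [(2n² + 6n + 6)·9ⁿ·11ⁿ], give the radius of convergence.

By the ratio test, |a_{n+1}/a_n| = [(2n² + 6n + 6)/(2(n+1)² + 6(n+1) + 6)] · 10/(9·11) → 10/99.
Hence the series converges for |z + 3| < 1/(10/99) = 99/10, so the radius of convergence is 99/10.

R = 99/10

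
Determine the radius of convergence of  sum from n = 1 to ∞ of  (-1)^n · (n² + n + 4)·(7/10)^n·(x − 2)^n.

R = 10/7

Apply the ratio test: |a_{n+1}| / |a_n| = [((n+1)² + (n+1) + 4)/(n² + n + 4)] · 7/10, which tends to 7/10 as n → ∞.
Convergence for |x − 2| · 7/10 < 1, i.e. |x − 2| < 10/7. So R = 10/7.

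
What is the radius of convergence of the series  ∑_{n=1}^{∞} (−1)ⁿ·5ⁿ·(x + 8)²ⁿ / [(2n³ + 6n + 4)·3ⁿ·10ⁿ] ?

Ratio test: |a_{n+1}/a_n| = [(2n³ + 6n + 4)/(2(n+1)³ + 6(n+1) + 4)] · 5/(3·10) → 1/6 as n → ∞.
Since the exponent of (x + 8) increases by 2 each term, convergence requires |x + 8|² < 6, hence R = √6.

R = √6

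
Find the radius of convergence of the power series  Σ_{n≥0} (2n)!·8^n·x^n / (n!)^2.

By the ratio test, |a_{n+1}/a_n| = (2n+1)·(2n+2)/(n+1)² · 8 → 32.
Thus R = 1/(32) = 1/32.

R = 1/32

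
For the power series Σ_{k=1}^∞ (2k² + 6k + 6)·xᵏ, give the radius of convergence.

R = 1

Ratio test: |a_{k+1}/a_k| = (2(k+1)² + 6(k+1) + 6)/(2k² + 6k + 6) → 1 as k → ∞.
Hence R = 1.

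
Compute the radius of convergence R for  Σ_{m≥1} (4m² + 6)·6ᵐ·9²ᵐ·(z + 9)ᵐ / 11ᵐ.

The ratio of consecutive coefficients is [(4(m+1)² + 6)/(4m² + 6)] · 6·81/11 → 486/11.
The series converges when 486/11 · |z + 9| < 1, giving R = 11/486.

R = 11/486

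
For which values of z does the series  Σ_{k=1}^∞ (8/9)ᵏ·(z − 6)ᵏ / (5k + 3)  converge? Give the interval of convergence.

By the ratio test, |a_{k+1}/a_k| = [(5k + 3)/(5(k+1) + 3)] · 8/9 → 8/9.
The series converges when 8/9 · |z − 6| < 1, giving R = 9/8.
Check z = 57/8: the terms are asymptotic to a nonzero constant times 1/k, so the series diverges by limit comparison with Σ 1/k.
When z = 39/8, the terms alternate in sign and decrease monotonically to 0 in absolute value (size ~ c/k), so the alternating series test gives convergence.

[39/8, 57/8)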